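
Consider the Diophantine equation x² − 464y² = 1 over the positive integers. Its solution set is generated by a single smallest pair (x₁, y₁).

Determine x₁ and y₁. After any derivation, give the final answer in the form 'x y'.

[21; 1,1,5,1,1,1,5,1,1,42] for √464; ℓ=10 ⇒ convergent index 9
i=0: a=21 ⇒ p=21, q=1
…
i=4: a=1 ⇒ p=280, q=13
…
i=8: a=1 ⇒ p=5299, q=246
i=9: a=1 ⇒ p=9801, q=455
→ (9801, 455).  Check: 9801²=96059601, 464·455²=96059600, difference 1.

9801 455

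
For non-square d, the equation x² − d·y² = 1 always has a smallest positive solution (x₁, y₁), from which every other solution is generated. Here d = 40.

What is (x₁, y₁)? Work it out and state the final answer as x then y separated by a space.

19 3

√40 = [6; 3,12, …], period ℓ=2 (even) → k=1
k=0  a_k=6  p_k/q_k = 6/1
k=1  a_k=3  p_k/q_k = 19/3
→ (19, 3).  Check: 19²=361, 40·3²=360, difference 1.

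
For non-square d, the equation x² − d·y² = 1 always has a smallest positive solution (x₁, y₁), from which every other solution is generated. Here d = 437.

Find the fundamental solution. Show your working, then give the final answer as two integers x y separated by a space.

4599 220

[20; 1,9,2,9,1,40] for √437; ℓ=6 ⇒ convergent index 5
k=0  a_k=20  p_k/q_k = 20/1
k=1  a_k=1  p_k/q_k = 21/1
k=2  a_k=9  p_k/q_k = 209/10
k=3  a_k=2  p_k/q_k = 439/21
k=4  a_k=9  p_k/q_k = 4160/199
k=5  a_k=1  p_k/q_k = 4599/220
fundamental: x₁=4599, y₁=220  (since 21150801 − 437·48400 = 1)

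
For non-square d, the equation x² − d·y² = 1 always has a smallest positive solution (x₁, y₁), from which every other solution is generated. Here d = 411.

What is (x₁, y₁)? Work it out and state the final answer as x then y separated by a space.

[20; 3,1,1,1,19,1,1,1,3,40] for √411; ℓ=10 ⇒ convergent index 9
a_0=20:  p_0=20·1+0=20,  q_0=20·0+1=1
…
a_3=1:  p_3=1·81+61=142,  q_3=1·4+3=7
…
a_8=1:  p_8=1·8981+4602=13583,  q_8=1·443+227=670
a_9=3:  p_9=3·13583+8981=49730,  q_9=3·670+443=2453
→ (49730, 2453).  Check: 49730²=2473072900, 411·2453²=2473072899, difference 1.

49730 2453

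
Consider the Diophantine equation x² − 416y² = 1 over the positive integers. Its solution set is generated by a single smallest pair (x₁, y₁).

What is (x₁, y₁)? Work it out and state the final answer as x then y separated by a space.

√416 → a₀=20, period (2,1,1,9,1,1,2,40); ℓ=8 even so k=7
k=0  a_k=20  p_k/q_k = 20/1
…
k=2  a_k=1  p_k/q_k = 61/3
k=3  a_k=1  p_k/q_k = 102/5
…
k=5  a_k=1  p_k/q_k = 1081/53
k=6  a_k=1  p_k/q_k = 2060/101
k=7  a_k=2  p_k/q_k = 5201/255
→ (5201, 255).  Check: 5201²=27050401, 416·255²=27050400, difference 1.

5201 255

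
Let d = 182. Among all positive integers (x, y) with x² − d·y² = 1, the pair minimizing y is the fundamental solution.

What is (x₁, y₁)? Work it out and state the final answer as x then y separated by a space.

27 2

√182 = [13; 2,26, …], period ℓ=2 (even) → k=1
step 0: (13, 1)  from 13·(1,0) + (0,1)
step 1: (27, 2)  from 2·(13,1) + (1,0)
→ (27, 2).  Check: 27²=729, 182·2²=728, difference 1.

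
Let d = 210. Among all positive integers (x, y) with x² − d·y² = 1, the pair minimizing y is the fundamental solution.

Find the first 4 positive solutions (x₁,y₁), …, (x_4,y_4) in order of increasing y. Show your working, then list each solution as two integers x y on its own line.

√210 = [14; 2,28, …], period ℓ=2 (even) → k=1
step 0: (14, 1)  from 14·(1,0) + (0,1)
step 1: (29, 2)  from 2·(14,1) + (1,0)
→ (29, 2).  Check: 29²=841, 210·2²=840, difference 1.
(29+2√210)^2 = 1681 + 116√210
(29+2√210)^3 = 97469 + 6726√210
(29+2√210)^4 = 5651521 + 389992√210

29 2
1681 116
97469 6726
5651521 389992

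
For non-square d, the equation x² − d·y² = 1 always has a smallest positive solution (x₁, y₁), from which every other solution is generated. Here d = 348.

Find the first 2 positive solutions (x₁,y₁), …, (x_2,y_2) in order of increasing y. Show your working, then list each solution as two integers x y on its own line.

1567 84
4910977 263256

[18; 1,1,1,8,1,1,1,36] for √348; ℓ=8 ⇒ convergent index 7
a_0=18:  p_0=18·1+0=18,  q_0=18·0+1=1
…
a_3=1:  p_3=1·37+19=56,  q_3=1·2+1=3
a_4=8:  p_4=8·56+37=485,  q_4=8·3+2=26
a_5=1:  p_5=1·485+56=541,  q_5=1·26+3=29
a_6=1:  p_6=1·541+485=1026,  q_6=1·29+26=55
a_7=1:  p_7=1·1026+541=1567,  q_7=1·55+29=84
fundamental: x₁=1567, y₁=84  (since 2455489 − 348·7056 = 1)
n=2: (1567,84)∘(1567,84) = (1567·1567+348·84·84, 1567·84+84·1567) = (4910977,263256)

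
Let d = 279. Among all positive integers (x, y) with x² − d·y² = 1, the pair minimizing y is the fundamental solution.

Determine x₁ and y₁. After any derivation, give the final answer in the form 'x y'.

d=279: √d = [16; 1,2,2,1,2,2,1,32] (ℓ=8, even), read p_7/q_7
i=0: a=16 ⇒ p=16, q=1
…
i=2: a=2 ⇒ p=50, q=3
…
i=4: a=1 ⇒ p=167, q=10
…
i=6: a=2 ⇒ p=1069, q=64
i=7: a=1 ⇒ p=1520, q=91
fundamental: x₁=1520, y₁=91  (since 2310400 − 279·8281 = 1)

1520 91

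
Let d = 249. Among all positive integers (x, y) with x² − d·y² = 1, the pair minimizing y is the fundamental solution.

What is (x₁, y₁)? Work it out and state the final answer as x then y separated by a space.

d=249: √d = [15; 1,3,1,1,5,…,3,1,30] (ℓ=16, even), read p_15/q_15
step 0: (15, 1)  from 15·(1,0) + (0,1)
…
step 3: (79, 5)  from 1·(63,4) + (16,1)
…
step 12: (1017351, 64472)  from 1·(866765,54929) + (150586,9543)
step 13: (1884116, 119401)  from 1·(1017351,64472) + (866765,54929)
step 14: (6669699, 422675)  from 3·(1884116,119401) + (1017351,64472)
step 15: (8553815, 542076)  from 1·(6669699,422675) + (1884116,119401)
(x₁, y₁) = (8553815, 542076);  8553815² − 249·542076² = 1 ✓

8553815 542076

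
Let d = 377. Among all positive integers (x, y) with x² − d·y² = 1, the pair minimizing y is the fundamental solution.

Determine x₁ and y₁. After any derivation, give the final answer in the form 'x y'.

233 12

d=377: √d = [19; 2,2,2,38] (ℓ=4, even), read p_3/q_3
step 0: (19, 1)  from 19·(1,0) + (0,1)
…
step 2: (97, 5)  from 2·(39,2) + (19,1)
step 3: (233, 12)  from 2·(97,5) + (39,2)
→ (233, 12).  Check: 233²=54289, 377·12²=54288, difference 1.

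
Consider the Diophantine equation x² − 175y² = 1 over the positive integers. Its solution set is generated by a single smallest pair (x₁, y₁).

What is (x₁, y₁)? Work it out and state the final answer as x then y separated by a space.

d=175: √d = [13; 4,2,1,2,4,26] (ℓ=6, even), read p_5/q_5
k=0  a_k=13  p_k/q_k = 13/1
…
k=4  a_k=2  p_k/q_k = 463/35
k=5  a_k=4  p_k/q_k = 2024/153
→ (2024, 153).  Check: 2024²=4096576, 175·153²=4096575, difference 1.

2024 153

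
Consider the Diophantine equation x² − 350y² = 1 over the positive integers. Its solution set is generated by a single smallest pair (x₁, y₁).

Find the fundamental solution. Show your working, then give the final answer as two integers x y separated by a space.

√350 = [18; 1,2,2,2,1,36, …], period ℓ=6 (even) → k=5
a_0=18:  p_0=18·1+0=18,  q_0=18·0+1=1
a_1=1:  p_1=1·18+1=19,  q_1=1·1+0=1
…
a_4=2:  p_4=2·131+56=318,  q_4=2·7+3=17
a_5=1:  p_5=1·318+131=449,  q_5=1·17+7=24
(x₁, y₁) = (449, 24);  449² − 350·24² = 1 ✓

449 24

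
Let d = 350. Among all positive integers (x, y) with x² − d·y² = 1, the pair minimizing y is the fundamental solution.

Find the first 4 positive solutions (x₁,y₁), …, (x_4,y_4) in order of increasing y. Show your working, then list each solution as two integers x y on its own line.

449 24
403201 21552
362074049 19353672
325142092801 17379575904

√350 → a₀=18, period (1,2,2,2,1,36); ℓ=6 even so k=5
step 0: (18, 1)  from 18·(1,0) + (0,1)
step 1: (19, 1)  from 1·(18,1) + (1,0)
step 2: (56, 3)  from 2·(19,1) + (18,1)
…
step 4: (318, 17)  from 2·(131,7) + (56,3)
step 5: (449, 24)  from 1·(318,17) + (131,7)
fundamental: x₁=449, y₁=24  (since 201601 − 350·576 = 1)
k=2:  x_2 = 449·449+350·24·24 = 403201,  y_2 = 449·24+24·449 = 21552
k=3:  x_3 = 449·403201+350·24·21552 = 362074049,  y_3 = 449·21552+24·403201 = 19353672
k=4:  x_4 = 449·362074049+350·24·19353672 = 325142092801,  y_4 = 449·19353672+24·362074049 = 17379575904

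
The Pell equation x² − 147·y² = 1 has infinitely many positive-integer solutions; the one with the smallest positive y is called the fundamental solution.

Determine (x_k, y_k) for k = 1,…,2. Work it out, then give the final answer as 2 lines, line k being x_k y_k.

√147 = [12; 8,24, …], period ℓ=2 (even) → k=1
step 0: (12, 1)  from 12·(1,0) + (0,1)
step 1: (97, 8)  from 8·(12,1) + (1,0)
(x₁, y₁) = (97, 8);  97² − 147·8² = 1 ✓
(x_2, y_2) = (97·97 + 147·8·8, 97·8 + 8·97) = (18817, 1552)

97 8
18817 1552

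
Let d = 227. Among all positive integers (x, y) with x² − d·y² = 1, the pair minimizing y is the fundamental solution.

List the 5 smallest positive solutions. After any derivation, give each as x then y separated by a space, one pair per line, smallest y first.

226 15
102151 6780
46172026 3064545
20869653601 1385167560
9433037255626 626092672575

d=227: √d = [15; 15,30] (ℓ=2, even), read p_1/q_1
step 0: (15, 1)  from 15·(1,0) + (0,1)
step 1: (226, 15)  from 15·(15,1) + (1,0)
→ (226, 15).  Check: 226²=51076, 227·15²=51075, difference 1.
(x_2, y_2) = (226·226 + 227·15·15, 226·15 + 15·226) = (102151, 6780)
(x_3, y_3) = (226·102151 + 227·15·6780, 226·6780 + 15·102151) = (46172026, 3064545)
(x_4, y_4) = (226·46172026 + 227·15·3064545, 226·3064545 + 15·46172026) = (20869653601, 1385167560)
(x_5, y_5) = (226·20869653601 + 227·15·1385167560, 226·1385167560 + 15·20869653601) = (9433037255626, 626092672575)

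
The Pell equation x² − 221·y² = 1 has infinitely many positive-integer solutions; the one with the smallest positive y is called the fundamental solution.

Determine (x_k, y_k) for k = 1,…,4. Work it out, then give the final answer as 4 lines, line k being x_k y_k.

√221 = [14; 1,6,2,6,1,28, …], period ℓ=6 (even) → k=5
step 0: (14, 1)  from 14·(1,0) + (0,1)
…
step 4: (1442, 97)  from 6·(223,15) + (104,7)
step 5: (1665, 112)  from 1·(1442,97) + (223,15)
(x₁, y₁) = (1665, 112);  1665² − 221·112² = 1 ✓
(1665+112√221)^2 = 5544449 + 372960√221
(1665+112√221)^3 = 18463013505 + 1241956688√221
(1665+112√221)^4 = 61481829427201 + 4135715398080√221

1665 112
5544449 372960
18463013505 1241956688
61481829427201 4135715398080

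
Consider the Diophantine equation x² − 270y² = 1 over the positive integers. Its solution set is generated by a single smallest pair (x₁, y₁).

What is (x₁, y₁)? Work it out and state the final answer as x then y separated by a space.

√270 = [16; 2,3,6,3,2,32, …], period ℓ=6 (even) → k=5
i=0: a=16 ⇒ p=16, q=1
…
i=3: a=6 ⇒ p=723, q=44
i=4: a=3 ⇒ p=2284, q=139
i=5: a=2 ⇒ p=5291, q=322
fundamental: x₁=5291, y₁=322  (since 27994681 − 270·103684 = 1)

5291 322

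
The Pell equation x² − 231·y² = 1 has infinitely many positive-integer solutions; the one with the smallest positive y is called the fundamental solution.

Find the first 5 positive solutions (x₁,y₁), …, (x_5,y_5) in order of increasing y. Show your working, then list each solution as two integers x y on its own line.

76 5
11551 760
1755676 115515
266851201 17557520
40559626876 2668627525

d=231: √d = [15; 5,30] (ℓ=2, even), read p_1/q_1
i=0: a=15 ⇒ p=15, q=1
i=1: a=5 ⇒ p=76, q=5
fundamental: x₁=76, y₁=5  (since 5776 − 231·25 = 1)
(x_2, y_2) = (76·76 + 231·5·5, 76·5 + 5·76) = (11551, 760)
(x_3, y_3) = (76·11551 + 231·5·760, 76·760 + 5·11551) = (1755676, 115515)
(x_4, y_4) = (76·1755676 + 231·5·115515, 76·115515 + 5·1755676) = (266851201, 17557520)
(x_5, y_5) = (76·266851201 + 231·5·17557520, 76·17557520 + 5·266851201) = (40559626876, 2668627525)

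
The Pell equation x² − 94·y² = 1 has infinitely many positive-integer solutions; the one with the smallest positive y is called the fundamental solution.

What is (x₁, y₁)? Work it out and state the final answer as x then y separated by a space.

2143295 221064

√94 → a₀=9, period (1,2,3,1,1,…,2,1,18); ℓ=16 even so k=15
a_0=9:  p_0=9·1+0=9,  q_0=9·0+1=1
…
a_2=2:  p_2=2·10+9=29,  q_2=2·1+1=3
a_3=3:  p_3=3·29+10=97,  q_3=3·3+1=10
a_4=1:  p_4=1·97+29=126,  q_4=1·10+3=13
a_5=1:  p_5=1·126+97=223,  q_5=1·13+10=23
a_6=5:  p_6=5·223+126=1241,  q_6=5·23+13=128
…
a_8=8:  p_8=8·1464+1241=12953,  q_8=8·151+128=1336
a_9=1:  p_9=1·12953+1464=14417,  q_9=1·1336+151=1487
a_10=5:  p_10=5·14417+12953=85038,  q_10=5·1487+1336=8771
a_11=1:  p_11=1·85038+14417=99455,  q_11=1·8771+1487=10258
…
a_13=3:  p_13=3·184493+99455=652934,  q_13=3·19029+10258=67345
a_14=2:  p_14=2·652934+184493=1490361,  q_14=2·67345+19029=153719
a_15=1:  p_15=1·1490361+652934=2143295,  q_15=1·153719+67345=221064
→ (2143295, 221064).  Check: 2143295²=4593713457025, 94·221064²=4593713457024, difference 1.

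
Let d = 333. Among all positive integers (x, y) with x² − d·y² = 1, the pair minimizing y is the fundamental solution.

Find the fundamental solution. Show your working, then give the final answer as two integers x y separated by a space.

√333 → a₀=18, period (4,36); ℓ=2 even so k=1
k=0  a_k=18  p_k/q_k = 18/1
k=1  a_k=4  p_k/q_k = 73/4
fundamental: x₁=73, y₁=4  (since 5329 − 333·16 = 1)

73 4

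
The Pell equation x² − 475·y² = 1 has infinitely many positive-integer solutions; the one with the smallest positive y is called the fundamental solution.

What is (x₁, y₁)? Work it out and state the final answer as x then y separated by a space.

57799 2652

d=475: √d = [21; 1,3,1,6,2,6,1,3,1,42] (ℓ=10, even), read p_9/q_9
step 0: (21, 1)  from 21·(1,0) + (0,1)
step 1: (22, 1)  from 1·(21,1) + (1,0)
step 2: (87, 4)  from 3·(22,1) + (21,1)
step 3: (109, 5)  from 1·(87,4) + (22,1)
step 4: (741, 34)  from 6·(109,5) + (87,4)
step 5: (1591, 73)  from 2·(741,34) + (109,5)
step 6: (10287, 472)  from 6·(1591,73) + (741,34)
step 7: (11878, 545)  from 1·(10287,472) + (1591,73)
step 8: (45921, 2107)  from 3·(11878,545) + (10287,472)
step 9: (57799, 2652)  from 1·(45921,2107) + (11878,545)
→ (57799, 2652).  Check: 57799²=3340724401, 475·2652²=3340724400, difference 1.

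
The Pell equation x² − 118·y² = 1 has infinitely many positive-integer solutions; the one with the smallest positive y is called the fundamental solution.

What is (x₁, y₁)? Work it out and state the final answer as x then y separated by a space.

d=118: √d = [10; 1,6,3,2,10,2,3,6,1,20] (ℓ=10, even), read p_9/q_9
i=0: a=10 ⇒ p=10, q=1
i=1: a=1 ⇒ p=11, q=1
…
i=8: a=6 ⇒ p=264802, q=24377
i=9: a=1 ⇒ p=306917, q=28254
(x₁, y₁) = (306917, 28254);  306917² − 118·28254² = 1 ✓

306917 28254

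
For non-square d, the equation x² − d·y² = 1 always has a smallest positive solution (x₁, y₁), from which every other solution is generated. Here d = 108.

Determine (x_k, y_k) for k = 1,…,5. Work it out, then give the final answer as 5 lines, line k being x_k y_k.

1351 130
3650401 351260
9863382151 949104390
26650854921601 2564479710520
72010600134783751 6929223228720650

√108 → a₀=10, period (2,1,1,4,1,1,2,20); ℓ=8 even so k=7
step 0: (10, 1)  from 10·(1,0) + (0,1)
step 1: (21, 2)  from 2·(10,1) + (1,0)
…
step 3: (52, 5)  from 1·(31,3) + (21,2)
step 4: (239, 23)  from 4·(52,5) + (31,3)
…
step 6: (530, 51)  from 1·(291,28) + (239,23)
step 7: (1351, 130)  from 2·(530,51) + (291,28)
→ (1351, 130).  Check: 1351²=1825201, 108·130²=1825200, difference 1.
n=2: (1351,130)∘(1351,130) = (1351·1351+108·130·130, 1351·130+130·1351) = (3650401,351260)
n=3: (3650401,351260)∘(1351,130) = (1351·3650401+108·130·351260, 1351·351260+130·3650401) = (9863382151,949104390)
n=4: (9863382151,949104390)∘(1351,130) = (1351·9863382151+108·130·949104390, 1351·949104390+130·9863382151) = (26650854921601,2564479710520)
n=5: (26650854921601,2564479710520)∘(1351,130) = (1351·26650854921601+108·130·2564479710520, 1351·2564479710520+130·26650854921601) = (72010600134783751,6929223228720650)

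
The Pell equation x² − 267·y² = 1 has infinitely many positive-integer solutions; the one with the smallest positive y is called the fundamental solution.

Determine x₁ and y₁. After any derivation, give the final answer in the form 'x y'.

2402 147

d=267: √d = [16; 2,1,15,1,2,32] (ℓ=6, even), read p_5/q_5
step 0: (16, 1)  from 16·(1,0) + (0,1)
…
step 2: (49, 3)  from 1·(33,2) + (16,1)
step 3: (768, 47)  from 15·(49,3) + (33,2)
step 4: (817, 50)  from 1·(768,47) + (49,3)
step 5: (2402, 147)  from 2·(817,50) + (768,47)
(x₁, y₁) = (2402, 147);  2402² − 267·147² = 1 ✓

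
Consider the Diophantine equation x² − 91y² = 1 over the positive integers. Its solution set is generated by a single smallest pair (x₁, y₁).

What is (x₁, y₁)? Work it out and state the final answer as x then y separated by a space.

[9; 1,1,5,1,5,1,1,18] for √91; ℓ=8 ⇒ convergent index 7
a_0=9:  p_0=9·1+0=9,  q_0=9·0+1=1
a_1=1:  p_1=1·9+1=10,  q_1=1·1+0=1
a_2=1:  p_2=1·10+9=19,  q_2=1·1+1=2
a_3=5:  p_3=5·19+10=105,  q_3=5·2+1=11
a_4=1:  p_4=1·105+19=124,  q_4=1·11+2=13
a_5=5:  p_5=5·124+105=725,  q_5=5·13+11=76
a_6=1:  p_6=1·725+124=849,  q_6=1·76+13=89
a_7=1:  p_7=1·849+725=1574,  q_7=1·89+76=165
fundamental: x₁=1574, y₁=165  (since 2477476 − 91·27225 = 1)

1574 165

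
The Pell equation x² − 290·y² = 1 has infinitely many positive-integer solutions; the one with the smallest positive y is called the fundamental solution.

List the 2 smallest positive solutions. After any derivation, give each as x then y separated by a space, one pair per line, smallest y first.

[17; 34] for √290; ℓ=1 ⇒ convergent index 1
step 0: (17, 1)  from 17·(1,0) + (0,1)
step 1: (579, 34)  from 34·(17,1) + (1,0)
(x₁, y₁) = (579, 34);  579² − 290·34² = 1 ✓
(x_2, y_2) = (579·579 + 290·34·34, 579·34 + 34·579) = (670481, 39372)

579 34
670481 39372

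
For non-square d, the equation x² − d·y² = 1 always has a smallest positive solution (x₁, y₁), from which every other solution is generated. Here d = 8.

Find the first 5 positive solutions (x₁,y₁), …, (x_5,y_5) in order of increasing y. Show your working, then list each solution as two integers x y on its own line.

3 1
17 6
99 35
577 204
3363 1189

[2; 1,4] for √8; ℓ=2 ⇒ convergent index 1
k=0  a_k=2  p_k/q_k = 2/1
k=1  a_k=1  p_k/q_k = 3/1
→ (3, 1).  Check: 3²=9, 8·1²=8, difference 1.
(x_2, y_2) = (3·3 + 8·1·1, 3·1 + 1·3) = (17, 6)
(x_3, y_3) = (3·17 + 8·1·6, 3·6 + 1·17) = (99, 35)
(x_4, y_4) = (3·99 + 8·1·35, 3·35 + 1·99) = (577, 204)
(x_5, y_5) = (3·577 + 8·1·204, 3·204 + 1·577) = (3363, 1189)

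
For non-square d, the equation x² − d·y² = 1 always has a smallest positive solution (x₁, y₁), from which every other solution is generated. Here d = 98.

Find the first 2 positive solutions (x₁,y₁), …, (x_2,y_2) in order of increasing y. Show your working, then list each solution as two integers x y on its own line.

√98 = [9; 1,8,1,18, …], period ℓ=4 (even) → k=3
a_0=9:  p_0=9·1+0=9,  q_0=9·0+1=1
…
a_2=8:  p_2=8·10+9=89,  q_2=8·1+1=9
a_3=1:  p_3=1·89+10=99,  q_3=1·9+1=10
(x₁, y₁) = (99, 10);  99² − 98·10² = 1 ✓
(x_2, y_2) = (99·99 + 98·10·10, 99·10 + 10·99) = (19601, 1980)

99 10
19601 1980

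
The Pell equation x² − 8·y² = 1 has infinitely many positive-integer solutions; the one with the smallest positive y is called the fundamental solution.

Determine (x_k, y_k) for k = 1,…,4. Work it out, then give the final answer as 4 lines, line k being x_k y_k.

d=8: √d = [2; 1,4] (ℓ=2, even), read p_1/q_1
k=0  a_k=2  p_k/q_k = 2/1
k=1  a_k=1  p_k/q_k = 3/1
(x₁, y₁) = (3, 1);  3² − 8·1² = 1 ✓
(x_2, y_2) = (3·3 + 8·1·1, 3·1 + 1·3) = (17, 6)
(x_3, y_3) = (3·17 + 8·1·6, 3·6 + 1·17) = (99, 35)
(x_4, y_4) = (3·99 + 8·1·35, 3·35 + 1·99) = (577, 204)

3 1
17 6
99 35
577 204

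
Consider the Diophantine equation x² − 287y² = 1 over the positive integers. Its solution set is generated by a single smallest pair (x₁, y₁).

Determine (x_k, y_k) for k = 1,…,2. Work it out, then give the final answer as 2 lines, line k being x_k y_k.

288 17
165887 9792

[16; 1,15,1,32] for √287; ℓ=4 ⇒ convergent index 3
i=0: a=16 ⇒ p=16, q=1
…
i=2: a=15 ⇒ p=271, q=16
i=3: a=1 ⇒ p=288, q=17
(x₁, y₁) = (288, 17);  288² − 287·17² = 1 ✓
k=2:  x_2 = 288·288+287·17·17 = 165887,  y_2 = 288·17+17·288 = 9792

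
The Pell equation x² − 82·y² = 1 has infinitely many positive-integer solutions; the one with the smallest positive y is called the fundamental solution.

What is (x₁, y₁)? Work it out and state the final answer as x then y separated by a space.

d=82: √d = [9; 18] (ℓ=1, odd), read p_1/q_1
i=0: a=9 ⇒ p=9, q=1
i=1: a=18 ⇒ p=163, q=18
fundamental: x₁=163, y₁=18  (since 26569 − 82·324 = 1)

163 18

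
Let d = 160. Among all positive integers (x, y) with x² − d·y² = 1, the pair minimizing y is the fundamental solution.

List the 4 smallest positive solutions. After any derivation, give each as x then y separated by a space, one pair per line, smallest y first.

√160 → a₀=12, period (1,1,1,5,1,1,1,24); ℓ=8 even so k=7
step 0: (12, 1)  from 12·(1,0) + (0,1)
…
step 2: (25, 2)  from 1·(13,1) + (12,1)
…
step 6: (468, 37)  from 1·(253,20) + (215,17)
step 7: (721, 57)  from 1·(468,37) + (253,20)
(x₁, y₁) = (721, 57);  721² − 160·57² = 1 ✓
(721+57√160)^2 = 1039681 + 82194√160
(721+57√160)^3 = 1499219281 + 118523691√160
(721+57√160)^4 = 2161873163521 + 170911080228√160

721 57
1039681 82194
1499219281 118523691
2161873163521 170911080228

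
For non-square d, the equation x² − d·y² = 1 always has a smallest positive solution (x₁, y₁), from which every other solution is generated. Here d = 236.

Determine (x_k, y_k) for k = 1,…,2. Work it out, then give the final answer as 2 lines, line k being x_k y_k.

d=236: √d = [15; 2,1,3,5,1,6,1,5,3,1,2,30] (ℓ=12, even), read p_11/q_11
step 0: (15, 1)  from 15·(1,0) + (0,1)
step 1: (31, 2)  from 2·(15,1) + (1,0)
…
step 5: (1060, 69)  from 1·(891,58) + (169,11)
…
step 7: (8311, 541)  from 1·(7251,472) + (1060,69)
…
step 10: (203535, 13249)  from 1·(154729,10072) + (48806,3177)
step 11: (561799, 36570)  from 2·(203535,13249) + (154729,10072)
fundamental: x₁=561799, y₁=36570  (since 315618116401 − 236·1337364900 = 1)
(x_2, y_2) = (561799·561799 + 236·36570·36570, 561799·36570 + 36570·561799) = (631236232801, 41089978860)

561799 36570
631236232801 41089978860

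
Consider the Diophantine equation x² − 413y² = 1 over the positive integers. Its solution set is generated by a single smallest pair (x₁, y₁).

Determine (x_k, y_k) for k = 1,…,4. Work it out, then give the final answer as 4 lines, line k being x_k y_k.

113399 5580
25718666401 1265532840
5832942102300599 287020317040740
1322899602891852585601 65095633862940217680

[20; 3,9,1,4,1,9,3,40] for √413; ℓ=8 ⇒ convergent index 7
step 0: (20, 1)  from 20·(1,0) + (0,1)
step 1: (61, 3)  from 3·(20,1) + (1,0)
step 2: (569, 28)  from 9·(61,3) + (20,1)
step 3: (630, 31)  from 1·(569,28) + (61,3)
step 4: (3089, 152)  from 4·(630,31) + (569,28)
step 5: (3719, 183)  from 1·(3089,152) + (630,31)
step 6: (36560, 1799)  from 9·(3719,183) + (3089,152)
step 7: (113399, 5580)  from 3·(36560,1799) + (3719,183)
→ (113399, 5580).  Check: 113399²=12859333201, 413·5580²=12859333200, difference 1.
(x_2, y_2) = (113399·113399 + 413·5580·5580, 113399·5580 + 5580·113399) = (25718666401, 1265532840)
(x_3, y_3) = (113399·25718666401 + 413·5580·1265532840, 113399·1265532840 + 5580·25718666401) = (5832942102300599, 287020317040740)
(x_4, y_4) = (113399·5832942102300599 + 413·5580·287020317040740, 113399·287020317040740 + 5580·5832942102300599) = (1322899602891852585601, 65095633862940217680)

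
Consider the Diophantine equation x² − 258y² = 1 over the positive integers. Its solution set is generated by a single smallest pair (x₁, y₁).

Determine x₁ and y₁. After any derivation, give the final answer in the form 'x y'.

257 16

√258 = [16; 16,32, …], period ℓ=2 (even) → k=1
a_0=16:  p_0=16·1+0=16,  q_0=16·0+1=1
a_1=16:  p_1=16·16+1=257,  q_1=16·1+0=16
fundamental: x₁=257, y₁=16  (since 66049 − 258·256 = 1)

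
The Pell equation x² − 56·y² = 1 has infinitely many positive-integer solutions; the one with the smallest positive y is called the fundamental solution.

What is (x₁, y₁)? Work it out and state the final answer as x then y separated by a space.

√56 → a₀=7, period (2,14); ℓ=2 even so k=1
a_0=7:  p_0=7·1+0=7,  q_0=7·0+1=1
a_1=2:  p_1=2·7+1=15,  q_1=2·1+0=2
→ (15, 2).  Check: 15²=225, 56·2²=224, difference 1.

15 2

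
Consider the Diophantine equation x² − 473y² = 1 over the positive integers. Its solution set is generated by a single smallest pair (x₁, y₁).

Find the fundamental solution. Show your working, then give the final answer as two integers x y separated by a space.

87 4

[21; 1,2,1,42] for √473; ℓ=4 ⇒ convergent index 3
a_0=21:  p_0=21·1+0=21,  q_0=21·0+1=1
…
a_2=2:  p_2=2·22+21=65,  q_2=2·1+1=3
a_3=1:  p_3=1·65+22=87,  q_3=1·3+1=4
fundamental: x₁=87, y₁=4  (since 7569 − 473·16 = 1)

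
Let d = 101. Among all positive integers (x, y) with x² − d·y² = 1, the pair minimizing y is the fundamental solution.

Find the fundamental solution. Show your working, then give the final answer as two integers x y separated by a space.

[10; 20] for √101; ℓ=1 ⇒ convergent index 1
a_0=10:  p_0=10·1+0=10,  q_0=10·0+1=1
a_1=20:  p_1=20·10+1=201,  q_1=20·1+0=20
→ (201, 20).  Check: 201²=40401, 101·20²=40400, difference 1.

201 20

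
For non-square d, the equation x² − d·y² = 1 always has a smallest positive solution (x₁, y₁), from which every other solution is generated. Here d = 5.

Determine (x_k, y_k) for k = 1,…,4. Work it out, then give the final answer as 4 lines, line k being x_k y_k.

9 4
161 72
2889 1292
51841 23184

d=5: √d = [2; 4] (ℓ=1, odd), read p_1/q_1
a_0=2:  p_0=2·1+0=2,  q_0=2·0+1=1
a_1=4:  p_1=4·2+1=9,  q_1=4·1+0=4
→ (9, 4).  Check: 9²=81, 5·4²=80, difference 1.
n=2: (9,4)∘(9,4) = (9·9+5·4·4, 9·4+4·9) = (161,72)
n=3: (161,72)∘(9,4) = (9·161+5·4·72, 9·72+4·161) = (2889,1292)
n=4: (2889,1292)∘(9,4) = (9·2889+5·4·1292, 9·1292+4·2889) = (51841,23184)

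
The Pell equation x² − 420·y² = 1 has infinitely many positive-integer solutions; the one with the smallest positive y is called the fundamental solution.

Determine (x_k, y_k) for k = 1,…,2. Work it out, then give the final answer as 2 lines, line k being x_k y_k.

41 2
3361 164

√420 → a₀=20, period (2,40); ℓ=2 even so k=1
i=0: a=20 ⇒ p=20, q=1
i=1: a=2 ⇒ p=41, q=2
fundamental: x₁=41, y₁=2  (since 1681 − 420·4 = 1)
n=2: (41,2)∘(41,2) = (41·41+420·2·2, 41·2+2·41) = (3361,164)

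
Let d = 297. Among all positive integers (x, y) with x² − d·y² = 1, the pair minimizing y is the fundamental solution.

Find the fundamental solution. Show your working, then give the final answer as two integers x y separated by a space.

√297 → a₀=17, period (4,3,1,1,2,1,1,3,4,34); ℓ=10 even so k=9
i=0: a=17 ⇒ p=17, q=1
…
i=6: a=1 ⇒ p=1844, q=107
…
i=8: a=3 ⇒ p=11357, q=659
i=9: a=4 ⇒ p=48599, q=2820
(x₁, y₁) = (48599, 2820);  48599² − 297·2820² = 1 ✓

48599 2820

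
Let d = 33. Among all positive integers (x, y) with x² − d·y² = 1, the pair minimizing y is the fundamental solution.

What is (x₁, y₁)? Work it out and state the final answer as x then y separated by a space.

23 4

d=33: √d = [5; 1,2,1,10] (ℓ=4, even), read p_3/q_3
step 0: (5, 1)  from 5·(1,0) + (0,1)
…
step 2: (17, 3)  from 2·(6,1) + (5,1)
step 3: (23, 4)  from 1·(17,3) + (6,1)
→ (23, 4).  Check: 23²=529, 33·4²=528, difference 1.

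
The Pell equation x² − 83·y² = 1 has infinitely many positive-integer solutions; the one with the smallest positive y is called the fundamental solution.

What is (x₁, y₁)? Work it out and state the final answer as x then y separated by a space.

82 9

d=83: √d = [9; 9,18] (ℓ=2, even), read p_1/q_1
a_0=9:  p_0=9·1+0=9,  q_0=9·0+1=1
a_1=9:  p_1=9·9+1=82,  q_1=9·1+0=9
→ (82, 9).  Check: 82²=6724, 83·9²=6723, difference 1.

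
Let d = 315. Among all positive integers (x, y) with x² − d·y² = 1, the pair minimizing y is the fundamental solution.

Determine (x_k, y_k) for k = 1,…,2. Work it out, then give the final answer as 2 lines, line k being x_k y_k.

d=315: √d = [17; 1,2,1,34] (ℓ=4, even), read p_3/q_3
a_0=17:  p_0=17·1+0=17,  q_0=17·0+1=1
…
a_2=2:  p_2=2·18+17=53,  q_2=2·1+1=3
a_3=1:  p_3=1·53+18=71,  q_3=1·3+1=4
fundamental: x₁=71, y₁=4  (since 5041 − 315·16 = 1)
k=2:  x_2 = 71·71+315·4·4 = 10081,  y_2 = 71·4+4·71 = 568

71 4
10081 568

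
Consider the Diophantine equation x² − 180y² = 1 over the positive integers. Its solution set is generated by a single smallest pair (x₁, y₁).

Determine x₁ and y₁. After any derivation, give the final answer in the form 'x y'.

161 12

d=180: √d = [13; 2,2,2,26] (ℓ=4, even), read p_3/q_3
step 0: (13, 1)  from 13·(1,0) + (0,1)
…
step 2: (67, 5)  from 2·(27,2) + (13,1)
step 3: (161, 12)  from 2·(67,5) + (27,2)
→ (161, 12).  Check: 161²=25921, 180·12²=25920, difference 1.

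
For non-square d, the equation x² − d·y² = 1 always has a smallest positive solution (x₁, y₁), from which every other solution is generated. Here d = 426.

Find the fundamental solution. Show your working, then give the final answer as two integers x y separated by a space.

88751 4300

√426 = [20; 1,1,1,3,2,6,2,3,1,1,1,40, …], period ℓ=12 (even) → k=11
i=0: a=20 ⇒ p=20, q=1
i=1: a=1 ⇒ p=21, q=1
i=2: a=1 ⇒ p=41, q=2
…
i=7: a=2 ⇒ p=7162, q=347
i=8: a=3 ⇒ p=24809, q=1202
i=9: a=1 ⇒ p=31971, q=1549
i=10: a=1 ⇒ p=56780, q=2751
i=11: a=1 ⇒ p=88751, q=4300
fundamental: x₁=88751, y₁=4300  (since 7876740001 − 426·18490000 = 1)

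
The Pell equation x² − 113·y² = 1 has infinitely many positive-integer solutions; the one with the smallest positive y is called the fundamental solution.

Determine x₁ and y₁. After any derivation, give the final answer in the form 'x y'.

1204353 113296

[10; 1,1,1,2,2,1,1,1,20] for √113; ℓ=9 ⇒ convergent index 17
step 0: (10, 1)  from 10·(1,0) + (0,1)
step 1: (11, 1)  from 1·(10,1) + (1,0)
step 2: (21, 2)  from 1·(11,1) + (10,1)
step 3: (32, 3)  from 1·(21,2) + (11,1)
step 4: (85, 8)  from 2·(32,3) + (21,2)
step 5: (202, 19)  from 2·(85,8) + (32,3)
step 6: (287, 27)  from 1·(202,19) + (85,8)
step 7: (489, 46)  from 1·(287,27) + (202,19)
step 8: (776, 73)  from 1·(489,46) + (287,27)
step 9: (16009, 1506)  from 20·(776,73) + (489,46)
step 10: (16785, 1579)  from 1·(16009,1506) + (776,73)
…
step 14: (313483, 29490)  from 2·(131952,12413) + (49579,4664)
…
step 16: (758918, 71393)  from 1·(445435,41903) + (313483,29490)
step 17: (1204353, 113296)  from 1·(758918,71393) + (445435,41903)
→ (1204353, 113296).  Check: 1204353²=1450466148609, 113·113296²=1450466148608, difference 1.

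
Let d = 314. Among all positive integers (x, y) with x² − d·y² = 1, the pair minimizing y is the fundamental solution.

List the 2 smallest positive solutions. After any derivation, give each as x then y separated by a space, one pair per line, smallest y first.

392499 22150
308110930001 17387705700

√314 = [17; 1,2,1,1,2,1,34, …], period ℓ=7 (odd) → k=13
a_0=17:  p_0=17·1+0=17,  q_0=17·0+1=1
a_1=1:  p_1=1·17+1=18,  q_1=1·1+0=1
a_2=2:  p_2=2·18+17=53,  q_2=2·1+1=3
a_3=1:  p_3=1·53+18=71,  q_3=1·3+1=4
a_4=1:  p_4=1·71+53=124,  q_4=1·4+3=7
a_5=2:  p_5=2·124+71=319,  q_5=2·7+4=18
…
a_7=34:  p_7=34·443+319=15381,  q_7=34·25+18=868
…
a_9=2:  p_9=2·15824+15381=47029,  q_9=2·893+868=2654
…
a_11=1:  p_11=1·62853+47029=109882,  q_11=1·3547+2654=6201
a_12=2:  p_12=2·109882+62853=282617,  q_12=2·6201+3547=15949
a_13=1:  p_13=1·282617+109882=392499,  q_13=1·15949+6201=22150
→ (392499, 22150).  Check: 392499²=154055465001, 314·22150²=154055465000, difference 1.
k=2:  x_2 = 392499·392499+314·22150·22150 = 308110930001,  y_2 = 392499·22150+22150·392499 = 17387705700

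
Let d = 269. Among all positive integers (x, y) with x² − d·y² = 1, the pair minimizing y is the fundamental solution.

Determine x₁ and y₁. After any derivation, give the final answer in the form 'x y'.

13449 820

d=269: √d = [16; 2,2,32] (ℓ=3, odd), read p_5/q_5
k=0  a_k=16  p_k/q_k = 16/1
k=1  a_k=2  p_k/q_k = 33/2
k=2  a_k=2  p_k/q_k = 82/5
k=3  a_k=32  p_k/q_k = 2657/162
k=4  a_k=2  p_k/q_k = 5396/329
k=5  a_k=2  p_k/q_k = 13449/820
fundamental: x₁=13449, y₁=820  (since 180875601 − 269·672400 = 1)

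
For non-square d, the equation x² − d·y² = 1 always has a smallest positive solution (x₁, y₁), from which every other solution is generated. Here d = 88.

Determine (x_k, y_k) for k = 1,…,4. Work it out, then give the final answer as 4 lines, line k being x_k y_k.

197 21
77617 8274
30580901 3259935
12048797377 1284406116

d=88: √d = [9; 2,1,1,1,2,18] (ℓ=6, even), read p_5/q_5
i=0: a=9 ⇒ p=9, q=1
i=1: a=2 ⇒ p=19, q=2
i=2: a=1 ⇒ p=28, q=3
i=3: a=1 ⇒ p=47, q=5
i=4: a=1 ⇒ p=75, q=8
i=5: a=2 ⇒ p=197, q=21
(x₁, y₁) = (197, 21);  197² − 88·21² = 1 ✓
n=2: (197,21)∘(197,21) = (197·197+88·21·21, 197·21+21·197) = (77617,8274)
n=3: (77617,8274)∘(197,21) = (197·77617+88·21·8274, 197·8274+21·77617) = (30580901,3259935)
n=4: (30580901,3259935)∘(197,21) = (197·30580901+88·21·3259935, 197·3259935+21·30580901) = (12048797377,1284406116)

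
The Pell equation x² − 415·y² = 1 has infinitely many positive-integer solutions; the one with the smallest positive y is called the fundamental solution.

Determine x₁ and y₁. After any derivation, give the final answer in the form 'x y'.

18412804 903849

√415 → a₀=20, period (2,1,2,4,6,…,1,2,40); ℓ=16 even so k=15
step 0: (20, 1)  from 20·(1,0) + (0,1)
step 1: (41, 2)  from 2·(20,1) + (1,0)
…
step 3: (163, 8)  from 2·(61,3) + (41,2)
step 4: (713, 35)  from 4·(163,8) + (61,3)
step 5: (4441, 218)  from 6·(713,35) + (163,8)
…
step 14: (6841255, 335824)  from 1·(4730294,232201) + (2110961,103623)
step 15: (18412804, 903849)  from 2·(6841255,335824) + (4730294,232201)
fundamental: x₁=18412804, y₁=903849  (since 339031351142416 − 415·816943014801 = 1)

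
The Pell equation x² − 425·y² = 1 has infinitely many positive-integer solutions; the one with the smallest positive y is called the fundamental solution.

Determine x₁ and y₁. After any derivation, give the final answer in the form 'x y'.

143649 6968

[20; 1,1,1,1,1,1,40] for √425; ℓ=7 ⇒ convergent index 13
k=0  a_k=20  p_k/q_k = 20/1
k=1  a_k=1  p_k/q_k = 21/1
k=2  a_k=1  p_k/q_k = 41/2
k=3  a_k=1  p_k/q_k = 62/3
…
k=5  a_k=1  p_k/q_k = 165/8
k=6  a_k=1  p_k/q_k = 268/13
k=7  a_k=40  p_k/q_k = 10885/528
k=8  a_k=1  p_k/q_k = 11153/541
…
k=10  a_k=1  p_k/q_k = 33191/1610
k=11  a_k=1  p_k/q_k = 55229/2679
k=12  a_k=1  p_k/q_k = 88420/4289
k=13  a_k=1  p_k/q_k = 143649/6968
fundamental: x₁=143649, y₁=6968  (since 20635035201 − 425·48553024 = 1)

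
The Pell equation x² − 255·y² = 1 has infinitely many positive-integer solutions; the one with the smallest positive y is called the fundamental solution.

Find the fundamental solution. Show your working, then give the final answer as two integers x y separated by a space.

√255 → a₀=15, period (1,30); ℓ=2 even so k=1
k=0  a_k=15  p_k/q_k = 15/1
k=1  a_k=1  p_k/q_k = 16/1
→ (16, 1).  Check: 16²=256, 255·1²=255, difference 1.

16 1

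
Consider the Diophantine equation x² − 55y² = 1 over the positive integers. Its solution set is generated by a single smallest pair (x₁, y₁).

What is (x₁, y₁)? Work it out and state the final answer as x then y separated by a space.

√55 → a₀=7, period (2,2,2,14); ℓ=4 even so k=3
k=0  a_k=7  p_k/q_k = 7/1
k=1  a_k=2  p_k/q_k = 15/2
k=2  a_k=2  p_k/q_k = 37/5
k=3  a_k=2  p_k/q_k = 89/12
fundamental: x₁=89, y₁=12  (since 7921 − 55·144 = 1)

89 12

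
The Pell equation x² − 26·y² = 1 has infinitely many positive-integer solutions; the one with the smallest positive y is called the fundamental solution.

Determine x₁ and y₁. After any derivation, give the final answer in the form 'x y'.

51 10

[5; 10] for √26; ℓ=1 ⇒ convergent index 1
a_0=5:  p_0=5·1+0=5,  q_0=5·0+1=1
a_1=10:  p_1=10·5+1=51,  q_1=10·1+0=10
(x₁, y₁) = (51, 10);  51² − 26·10² = 1 ✓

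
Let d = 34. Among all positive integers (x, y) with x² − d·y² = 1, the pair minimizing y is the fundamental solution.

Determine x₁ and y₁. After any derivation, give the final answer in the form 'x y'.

35 6

√34 = [5; 1,4,1,10, …], period ℓ=4 (even) → k=3
a_0=5:  p_0=5·1+0=5,  q_0=5·0+1=1
a_1=1:  p_1=1·5+1=6,  q_1=1·1+0=1
a_2=4:  p_2=4·6+5=29,  q_2=4·1+1=5
a_3=1:  p_3=1·29+6=35,  q_3=1·5+1=6
→ (35, 6).  Check: 35²=1225, 34·6²=1224, difference 1.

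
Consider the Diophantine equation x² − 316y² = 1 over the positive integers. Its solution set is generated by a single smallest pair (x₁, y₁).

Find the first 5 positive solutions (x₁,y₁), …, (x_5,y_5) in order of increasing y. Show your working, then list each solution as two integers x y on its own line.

12799 720
327628801 18430560
8386642035199 471785474160
214681262489395201 12076764549117120
5495410948816896319999 309141018456514563600

d=316: √d = [17; 1,3,2,8,2,3,1,34] (ℓ=8, even), read p_7/q_7
i=0: a=17 ⇒ p=17, q=1
i=1: a=1 ⇒ p=18, q=1
i=2: a=3 ⇒ p=71, q=4
i=3: a=2 ⇒ p=160, q=9
i=4: a=8 ⇒ p=1351, q=76
i=5: a=2 ⇒ p=2862, q=161
i=6: a=3 ⇒ p=9937, q=559
i=7: a=1 ⇒ p=12799, q=720
(x₁, y₁) = (12799, 720);  12799² − 316·720² = 1 ✓
k=2:  x_2 = 12799·12799+316·720·720 = 327628801,  y_2 = 12799·720+720·12799 = 18430560
k=3:  x_3 = 12799·327628801+316·720·18430560 = 8386642035199,  y_3 = 12799·18430560+720·327628801 = 471785474160
k=4:  x_4 = 12799·8386642035199+316·720·471785474160 = 214681262489395201,  y_4 = 12799·471785474160+720·8386642035199 = 12076764549117120
k=5:  x_5 = 12799·214681262489395201+316·720·12076764549117120 = 5495410948816896319999,  y_5 = 12799·12076764549117120+720·214681262489395201 = 309141018456514563600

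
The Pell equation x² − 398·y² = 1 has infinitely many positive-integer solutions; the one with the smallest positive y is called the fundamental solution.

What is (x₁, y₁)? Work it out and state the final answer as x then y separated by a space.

399 20

d=398: √d = [19; 1,18,1,38] (ℓ=4, even), read p_3/q_3
k=0  a_k=19  p_k/q_k = 19/1
…
k=2  a_k=18  p_k/q_k = 379/19
k=3  a_k=1  p_k/q_k = 399/20
fundamental: x₁=399, y₁=20  (since 159201 − 398·400 = 1)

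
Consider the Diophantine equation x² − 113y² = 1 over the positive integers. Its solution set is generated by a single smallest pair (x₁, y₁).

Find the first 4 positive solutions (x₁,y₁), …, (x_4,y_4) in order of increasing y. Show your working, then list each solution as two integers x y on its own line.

[10; 1,1,1,2,2,1,1,1,20] for √113; ℓ=9 ⇒ convergent index 17
step 0: (10, 1)  from 10·(1,0) + (0,1)
…
step 3: (32, 3)  from 1·(21,2) + (11,1)
step 4: (85, 8)  from 2·(32,3) + (21,2)
step 5: (202, 19)  from 2·(85,8) + (32,3)
…
step 9: (16009, 1506)  from 20·(776,73) + (489,46)
step 10: (16785, 1579)  from 1·(16009,1506) + (776,73)
…
step 13: (131952, 12413)  from 2·(49579,4664) + (32794,3085)
…
step 15: (445435, 41903)  from 1·(313483,29490) + (131952,12413)
step 16: (758918, 71393)  from 1·(445435,41903) + (313483,29490)
step 17: (1204353, 113296)  from 1·(758918,71393) + (445435,41903)
fundamental: x₁=1204353, y₁=113296  (since 1450466148609 − 113·12835983616 = 1)
n=2: (1204353,113296)∘(1204353,113296) = (1204353·1204353+113·113296·113296, 1204353·113296+113296·1204353) = (2900932297217,272896754976)
n=3: (2900932297217,272896754976)∘(1204353,113296) = (1204353·2900932297217+113·113296·272896754976, 1204353·272896754976+113296·2900932297217) = (6987493029899166849,657328051091107760)
n=4: (6987493029899166849,657328051091107760)∘(1204353,113296) = (1204353·6987493029899166849+113·113296·657328051091107760, 1204353·657328051091107760+113296·6987493029899166849) = (16830816386073401651890177,1583310020631184911403584)

1204353 113296
2900932297217 272896754976
6987493029899166849 657328051091107760
16830816386073401651890177 1583310020631184911403584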